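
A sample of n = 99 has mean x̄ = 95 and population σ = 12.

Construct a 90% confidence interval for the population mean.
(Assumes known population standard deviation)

Answer: (93.0161, 96.9839)

Derivation:
Confidence level: 90%, α = 0.1
z_0.05 = 1.645
SE = σ/√n = 12/√99 = 1.2060
Margin of error = 1.645 × 1.2060 = 1.9839
CI: x̄ ± margin = 95 ± 1.9839
CI: (93.0161, 96.9839)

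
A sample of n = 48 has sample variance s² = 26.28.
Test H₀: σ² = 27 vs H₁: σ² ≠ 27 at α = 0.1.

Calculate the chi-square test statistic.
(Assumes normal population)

Answer: χ² = 45.7467, fail to reject H₀

Derivation:
df = n - 1 = 47
χ² = (n-1)s²/σ₀² = 47×26.28/27 = 45.7467
Critical values: χ²_{0.95,47} = 32.268, χ²_{0.05,47} = 64.001
Rejection region: χ² < 32.268 or χ² > 64.001
Decision: fail to reject H₀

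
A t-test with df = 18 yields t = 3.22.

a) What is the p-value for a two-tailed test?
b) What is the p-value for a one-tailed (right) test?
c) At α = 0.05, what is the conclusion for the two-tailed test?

Using t-distribution with df = 18:
a) Two-tailed: p = 2×P(T > 3.22) = 0.0047
b) One-tailed: p = P(T > 3.22) = 0.0024
c) 0.0047 < 0.05, reject H₀

Answer: a) 0.0047, b) 0.0024, c) reject H₀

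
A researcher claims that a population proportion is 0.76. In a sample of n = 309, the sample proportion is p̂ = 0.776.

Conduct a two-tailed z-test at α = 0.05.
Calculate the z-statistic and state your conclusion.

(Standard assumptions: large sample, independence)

Answer: z = 0.6585, fail to reject H₀

Derivation:
H₀: p = 0.76, H₁: p ≠ 0.76
Standard error: SE = √(p₀(1-p₀)/n) = √(0.76×0.24/309) = 0.024296
z-statistic: z = (p̂ - p₀)/SE = (0.776 - 0.76)/0.024296 = 0.6585
Critical value: z_0.025 = ±1.960
p-value = 0.5102
Decision: fail to reject H₀ at α = 0.05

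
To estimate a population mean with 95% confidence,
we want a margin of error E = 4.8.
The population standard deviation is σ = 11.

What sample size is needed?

Answer: n = 21

Derivation:
z_0.025 = 1.960
n = (z×σ/E)² = (1.960×11/4.8)²
n = 20.1751
Round up: n = 21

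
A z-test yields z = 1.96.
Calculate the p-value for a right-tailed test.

For z = 1.96:
p = P(Z > 1.96) = 1 - Φ(1.96) = 0.0250

Answer: p-value ≈ 0.0250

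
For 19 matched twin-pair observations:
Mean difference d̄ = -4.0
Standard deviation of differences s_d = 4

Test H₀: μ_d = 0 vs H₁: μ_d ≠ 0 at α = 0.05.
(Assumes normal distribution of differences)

df = n - 1 = 18
SE = s_d/√n = 4/√19 = 0.9177
t = d̄/SE = -4.0/0.9177 = -4.3587
Critical value: t_{0.025,18} = ±2.101
p-value ≈ 0.0004
Decision: reject H₀

Answer: t = -4.3587, reject H₀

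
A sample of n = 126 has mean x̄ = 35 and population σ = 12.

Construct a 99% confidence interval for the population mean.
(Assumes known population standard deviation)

Answer: (32.2463, 37.7537)

Derivation:
Confidence level: 99%, α = 0.01
z_0.005 = 2.576
SE = σ/√n = 12/√126 = 1.0690
Margin of error = 2.576 × 1.0690 = 2.7537
CI: x̄ ± margin = 35 ± 2.7537
CI: (32.2463, 37.7537)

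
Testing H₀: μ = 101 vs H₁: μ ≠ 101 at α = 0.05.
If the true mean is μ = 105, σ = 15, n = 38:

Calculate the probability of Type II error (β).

SE = σ/√n = 15/√38 = 2.4333
Critical values: μ₀ ± z_0.025×SE = 101 ± 1.960×2.4333
Acceptance region: (96.2307, 105.7693)
Under H₁ (μ = 105): z_high = (105.7693 - 105)/2.4333 = 0.3162, z_low = (96.2307 - 105)/2.4333 = -3.6039
β = P(not reject | H₁) = Φ(0.3162) - Φ(-3.6039) ≈ 0.6239

Answer: β ≈ 0.6239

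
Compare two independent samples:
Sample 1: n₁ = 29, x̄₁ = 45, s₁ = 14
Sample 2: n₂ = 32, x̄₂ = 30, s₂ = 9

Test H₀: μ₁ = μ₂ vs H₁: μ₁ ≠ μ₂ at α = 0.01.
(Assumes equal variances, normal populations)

Answer: t = 5.0246, reject H₀

Derivation:
Pooled variance: s²_p = [28×14² + 31×9²]/(59) = 135.5763
s_p = 11.6437
SE = s_p×√(1/n₁ + 1/n₂) = 11.6437×√(1/29 + 1/32) = 2.9853
t = (x̄₁ - x̄₂)/SE = (45 - 30)/2.9853 = 5.0246
df = 59, t-critical = ±2.662
Decision: reject H₀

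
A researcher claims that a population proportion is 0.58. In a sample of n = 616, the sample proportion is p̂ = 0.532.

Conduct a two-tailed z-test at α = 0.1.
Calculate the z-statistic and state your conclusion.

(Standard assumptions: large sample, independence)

Answer: z = -2.4138, reject H₀

Derivation:
H₀: p = 0.58, H₁: p ≠ 0.58
Standard error: SE = √(p₀(1-p₀)/n) = √(0.58×0.42/616) = 0.019886
z-statistic: z = (p̂ - p₀)/SE = (0.532 - 0.58)/0.019886 = -2.4138
Critical value: z_0.05 = ±1.645
p-value = 0.0158
Decision: reject H₀ at α = 0.1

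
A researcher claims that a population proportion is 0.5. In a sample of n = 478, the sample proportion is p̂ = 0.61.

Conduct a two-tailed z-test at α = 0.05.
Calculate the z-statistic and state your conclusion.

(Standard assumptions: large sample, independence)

H₀: p = 0.5, H₁: p ≠ 0.5
Standard error: SE = √(p₀(1-p₀)/n) = √(0.5×0.5/478) = 0.022869
z-statistic: z = (p̂ - p₀)/SE = (0.61 - 0.5)/0.022869 = 4.8100
Critical value: z_0.025 = ±1.960
p-value < 0.0001
Decision: reject H₀ at α = 0.05

Answer: z = 4.8100, reject H₀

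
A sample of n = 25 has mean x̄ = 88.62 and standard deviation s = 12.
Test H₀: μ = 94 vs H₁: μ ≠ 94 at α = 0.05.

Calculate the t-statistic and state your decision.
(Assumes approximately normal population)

Answer: t = -2.2417, reject H₀

Derivation:
df = n - 1 = 24
SE = s/√n = 12/√25 = 2.4000
t = (x̄ - μ₀)/SE = (88.62 - 94)/2.4000 = -2.2417
Critical value: t_{0.025,24} = ±2.064
p-value ≈ 0.0345
Decision: reject H₀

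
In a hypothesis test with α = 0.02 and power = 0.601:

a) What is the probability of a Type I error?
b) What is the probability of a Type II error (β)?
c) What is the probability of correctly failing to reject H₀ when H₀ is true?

a) Type I error probability = α = 0.02
b) Power = P(reject H₀ | H₁ true) = 1 - β = 0.601, so Type II error probability = β = 1 - Power = 0.399
c) P(fail to reject H₀ | H₀ true) = 1 - α = 0.98

Answer: a) 0.02, b) 0.399, c) 0.98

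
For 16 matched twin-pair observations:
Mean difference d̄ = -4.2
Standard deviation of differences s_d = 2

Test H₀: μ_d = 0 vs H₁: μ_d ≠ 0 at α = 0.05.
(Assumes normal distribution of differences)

Answer: t = -8.4000, reject H₀

Derivation:
df = n - 1 = 15
SE = s_d/√n = 2/√16 = 0.5000
t = d̄/SE = -4.2/0.5000 = -8.4000
Critical value: t_{0.025,15} = ±2.131
p-value < 0.0001
Decision: reject H₀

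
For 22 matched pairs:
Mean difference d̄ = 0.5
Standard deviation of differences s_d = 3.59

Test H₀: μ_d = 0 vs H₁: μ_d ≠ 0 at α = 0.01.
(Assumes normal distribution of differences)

df = n - 1 = 21
SE = s_d/√n = 3.59/√22 = 0.7654
t = d̄/SE = 0.5/0.7654 = 0.6533
Critical value: t_{0.005,21} = ±2.831
p-value ≈ 0.5207
Decision: fail to reject H₀

Answer: t = 0.6533, fail to reject H₀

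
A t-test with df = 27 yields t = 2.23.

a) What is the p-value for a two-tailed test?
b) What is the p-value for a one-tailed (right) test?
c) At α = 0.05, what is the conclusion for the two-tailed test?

Answer: a) 0.0343, b) 0.0171, c) reject H₀

Derivation:
Using t-distribution with df = 27:
a) Two-tailed: p = 2×P(T > 2.23) = 0.0343
b) One-tailed: p = P(T > 2.23) = 0.0171
c) 0.0343 < 0.05, reject H₀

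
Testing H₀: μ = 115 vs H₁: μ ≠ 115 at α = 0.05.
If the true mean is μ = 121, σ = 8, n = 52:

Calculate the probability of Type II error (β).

SE = σ/√n = 8/√52 = 1.1094
Critical values: μ₀ ± z_0.025×SE = 115 ± 1.960×1.1094
Acceptance region: (112.8256, 117.1744)
Under H₁ (μ = 121): z_high = (117.1744 - 121)/1.1094 = -3.4484, z_low = (112.8256 - 121)/1.1094 = -7.3683
β = P(not reject | H₁) = Φ(-3.4484) - Φ(-7.3683) ≈ 0.0003

Answer: β ≈ 0.0003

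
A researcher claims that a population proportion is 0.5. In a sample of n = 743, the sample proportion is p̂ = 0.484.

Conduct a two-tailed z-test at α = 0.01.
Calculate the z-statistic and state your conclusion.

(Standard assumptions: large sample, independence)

Answer: z = -0.8723, fail to reject H₀

Derivation:
H₀: p = 0.5, H₁: p ≠ 0.5
Standard error: SE = √(p₀(1-p₀)/n) = √(0.5×0.5/743) = 0.018343
z-statistic: z = (p̂ - p₀)/SE = (0.484 - 0.5)/0.018343 = -0.8723
Critical value: z_0.005 = ±2.576
p-value = 0.3830
Decision: fail to reject H₀ at α = 0.01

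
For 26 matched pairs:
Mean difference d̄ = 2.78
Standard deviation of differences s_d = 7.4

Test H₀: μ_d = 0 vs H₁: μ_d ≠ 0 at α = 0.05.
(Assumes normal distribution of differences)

Answer: t = 1.9155, fail to reject H₀

Derivation:
df = n - 1 = 25
SE = s_d/√n = 7.4/√26 = 1.4513
t = d̄/SE = 2.78/1.4513 = 1.9155
Critical value: t_{0.025,25} = ±2.060
p-value ≈ 0.0669
Decision: fail to reject H₀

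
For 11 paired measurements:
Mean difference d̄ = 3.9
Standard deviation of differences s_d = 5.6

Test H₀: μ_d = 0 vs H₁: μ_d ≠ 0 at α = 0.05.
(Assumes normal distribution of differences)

df = n - 1 = 10
SE = s_d/√n = 5.6/√11 = 1.6885
t = d̄/SE = 3.9/1.6885 = 2.3097
Critical value: t_{0.025,10} = ±2.228
p-value ≈ 0.0435
Decision: reject H₀

Answer: t = 2.3097, reject H₀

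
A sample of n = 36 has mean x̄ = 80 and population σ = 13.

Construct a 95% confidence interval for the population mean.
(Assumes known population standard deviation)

Confidence level: 95%, α = 0.05
z_0.025 = 1.960
SE = σ/√n = 13/√36 = 2.1667
Margin of error = 1.960 × 2.1667 = 4.2467
CI: x̄ ± margin = 80 ± 4.2467
CI: (75.7533, 84.2467)

Answer: (75.7533, 84.2467)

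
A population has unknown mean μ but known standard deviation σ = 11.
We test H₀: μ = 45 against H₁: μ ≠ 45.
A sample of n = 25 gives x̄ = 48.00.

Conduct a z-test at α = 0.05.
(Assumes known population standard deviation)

Standard error: SE = σ/√n = 11/√25 = 2.2000
z-statistic: z = (x̄ - μ₀)/SE = (48.00 - 45)/2.2000 = 1.3636
Critical value: ±1.960
p-value = 0.1727
Decision: fail to reject H₀

Answer: z = 1.3636, fail to reject H₀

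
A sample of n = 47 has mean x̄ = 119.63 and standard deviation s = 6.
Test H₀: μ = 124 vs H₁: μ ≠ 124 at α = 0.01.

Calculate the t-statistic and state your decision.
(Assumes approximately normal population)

df = n - 1 = 46
SE = s/√n = 6/√47 = 0.8752
t = (x̄ - μ₀)/SE = (119.63 - 124)/0.8752 = -4.9931
Critical value: t_{0.005,46} = ±2.687
p-value < 0.0001
Decision: reject H₀

Answer: t = -4.9931, reject H₀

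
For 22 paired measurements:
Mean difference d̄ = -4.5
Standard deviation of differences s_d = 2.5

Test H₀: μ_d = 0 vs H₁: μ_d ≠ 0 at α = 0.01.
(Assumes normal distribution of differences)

df = n - 1 = 21
SE = s_d/√n = 2.5/√22 = 0.5330
t = d̄/SE = -4.5/0.5330 = -8.4428
Critical value: t_{0.005,21} = ±2.831
p-value < 0.0001
Decision: reject H₀

Answer: t = -8.4428, reject H₀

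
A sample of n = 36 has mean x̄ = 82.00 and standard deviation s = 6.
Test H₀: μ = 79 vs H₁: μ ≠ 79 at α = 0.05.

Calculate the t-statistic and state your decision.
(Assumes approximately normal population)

Answer: t = 3.0000, reject H₀

Derivation:
df = n - 1 = 35
SE = s/√n = 6/√36 = 1.0000
t = (x̄ - μ₀)/SE = (82.00 - 79)/1.0000 = 3.0000
Critical value: t_{0.025,35} = ±2.030
p-value ≈ 0.0049
Decision: reject H₀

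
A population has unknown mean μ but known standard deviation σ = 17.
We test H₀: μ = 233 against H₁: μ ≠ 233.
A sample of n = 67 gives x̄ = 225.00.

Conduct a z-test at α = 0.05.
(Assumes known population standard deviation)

Answer: z = -3.8519, reject H₀

Derivation:
Standard error: SE = σ/√n = 17/√67 = 2.0769
z-statistic: z = (x̄ - μ₀)/SE = (225.00 - 233)/2.0769 = -3.8519
Critical value: ±1.960
p-value = 0.0001
Decision: reject H₀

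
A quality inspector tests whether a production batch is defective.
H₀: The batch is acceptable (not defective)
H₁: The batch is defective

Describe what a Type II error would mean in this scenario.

Answer: Shipping a defective batch to customers

Derivation:
Type I error: rejecting H₀ when it is actually true (false positive).
Type II error: failing to reject H₀ when H₁ is actually true (false negative).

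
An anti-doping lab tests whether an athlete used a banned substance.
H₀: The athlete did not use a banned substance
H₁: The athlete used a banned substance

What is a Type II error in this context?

Answer: Failing to detect doping in an athlete who used a banned substance

Derivation:
A Type I error (probability α) occurs when we reject a true H₀.
A Type II error (probability β) occurs when we fail to reject a false H₀.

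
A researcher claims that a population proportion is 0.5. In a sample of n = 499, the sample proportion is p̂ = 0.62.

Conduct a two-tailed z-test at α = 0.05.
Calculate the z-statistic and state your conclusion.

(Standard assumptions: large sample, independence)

Answer: z = 5.3612, reject H₀

Derivation:
H₀: p = 0.5, H₁: p ≠ 0.5
Standard error: SE = √(p₀(1-p₀)/n) = √(0.5×0.5/499) = 0.022383
z-statistic: z = (p̂ - p₀)/SE = (0.62 - 0.5)/0.022383 = 5.3612
Critical value: z_0.025 = ±1.960
p-value < 0.0001
Decision: reject H₀ at α = 0.05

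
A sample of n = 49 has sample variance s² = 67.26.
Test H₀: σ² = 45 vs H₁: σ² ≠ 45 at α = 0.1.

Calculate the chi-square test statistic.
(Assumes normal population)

df = n - 1 = 48
χ² = (n-1)s²/σ₀² = 48×67.26/45 = 71.7440
Critical values: χ²_{0.95,48} = 33.098, χ²_{0.05,48} = 65.171
Rejection region: χ² < 33.098 or χ² > 65.171
Decision: reject H₀

Answer: χ² = 71.7440, reject H₀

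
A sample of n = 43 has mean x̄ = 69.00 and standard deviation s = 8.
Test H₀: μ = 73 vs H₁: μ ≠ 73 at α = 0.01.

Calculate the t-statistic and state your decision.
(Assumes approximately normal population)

df = n - 1 = 42
SE = s/√n = 8/√43 = 1.2200
t = (x̄ - μ₀)/SE = (69.00 - 73)/1.2200 = -3.2787
Critical value: t_{0.005,42} = ±2.698
p-value ≈ 0.0021
Decision: reject H₀

Answer: t = -3.2787, reject H₀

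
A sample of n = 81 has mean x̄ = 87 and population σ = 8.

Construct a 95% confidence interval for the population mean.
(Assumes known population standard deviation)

Answer: (85.2578, 88.7422)

Derivation:
Confidence level: 95%, α = 0.05
z_0.025 = 1.960
SE = σ/√n = 8/√81 = 0.8889
Margin of error = 1.960 × 0.8889 = 1.7422
CI: x̄ ± margin = 87 ± 1.7422
CI: (85.2578, 88.7422)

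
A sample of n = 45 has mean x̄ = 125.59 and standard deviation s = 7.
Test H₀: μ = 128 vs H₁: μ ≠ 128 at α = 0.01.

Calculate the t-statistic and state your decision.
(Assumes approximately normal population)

df = n - 1 = 44
SE = s/√n = 7/√45 = 1.0435
t = (x̄ - μ₀)/SE = (125.59 - 128)/1.0435 = -2.3095
Critical value: t_{0.005,44} = ±2.692
p-value ≈ 0.0257
Decision: fail to reject H₀

Answer: t = -2.3095, fail to reject H₀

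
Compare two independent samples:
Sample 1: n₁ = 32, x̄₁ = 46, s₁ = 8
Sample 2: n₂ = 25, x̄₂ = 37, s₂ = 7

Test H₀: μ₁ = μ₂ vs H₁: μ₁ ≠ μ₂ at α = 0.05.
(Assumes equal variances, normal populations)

Answer: t = 4.4482, reject H₀

Derivation:
Pooled variance: s²_p = [31×8² + 24×7²]/(55) = 57.4545
s_p = 7.5799
SE = s_p×√(1/n₁ + 1/n₂) = 7.5799×√(1/32 + 1/25) = 2.0233
t = (x̄₁ - x̄₂)/SE = (46 - 37)/2.0233 = 4.4482
df = 55, t-critical = ±2.004
Decision: reject H₀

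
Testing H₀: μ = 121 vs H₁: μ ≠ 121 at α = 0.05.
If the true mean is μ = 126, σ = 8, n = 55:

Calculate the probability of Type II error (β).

SE = σ/√n = 8/√55 = 1.0787
Critical values: μ₀ ± z_0.025×SE = 121 ± 1.960×1.0787
Acceptance region: (118.8857, 123.1143)
Under H₁ (μ = 126): z_high = (123.1143 - 126)/1.0787 = -2.6752, z_low = (118.8857 - 126)/1.0787 = -6.5953
β = P(not reject | H₁) = Φ(-2.6752) - Φ(-6.5953) ≈ 0.0037

Answer: β ≈ 0.0037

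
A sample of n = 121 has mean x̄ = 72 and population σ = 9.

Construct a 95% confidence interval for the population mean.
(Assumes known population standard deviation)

Answer: (70.3963, 73.6037)

Derivation:
Confidence level: 95%, α = 0.05
z_0.025 = 1.960
SE = σ/√n = 9/√121 = 0.8182
Margin of error = 1.960 × 0.8182 = 1.6037
CI: x̄ ± margin = 72 ± 1.6037
CI: (70.3963, 73.6037)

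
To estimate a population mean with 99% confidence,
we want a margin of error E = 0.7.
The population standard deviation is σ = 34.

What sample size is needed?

Answer: n = 15656

Derivation:
z_0.005 = 2.576
n = (z×σ/E)² = (2.576×34/0.7)²
n = 15655.0144
Round up: n = 15656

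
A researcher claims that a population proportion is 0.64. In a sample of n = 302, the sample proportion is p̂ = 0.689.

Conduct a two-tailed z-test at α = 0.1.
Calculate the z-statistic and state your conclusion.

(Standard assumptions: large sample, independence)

H₀: p = 0.64, H₁: p ≠ 0.64
Standard error: SE = √(p₀(1-p₀)/n) = √(0.64×0.36/302) = 0.027621
z-statistic: z = (p̂ - p₀)/SE = (0.689 - 0.64)/0.027621 = 1.7740
Critical value: z_0.05 = ±1.645
p-value = 0.0761
Decision: reject H₀ at α = 0.1

Answer: z = 1.7740, reject H₀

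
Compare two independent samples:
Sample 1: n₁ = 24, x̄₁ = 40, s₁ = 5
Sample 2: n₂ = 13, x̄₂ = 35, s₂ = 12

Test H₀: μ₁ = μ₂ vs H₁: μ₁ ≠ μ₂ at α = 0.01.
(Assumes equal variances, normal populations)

Pooled variance: s²_p = [23×5² + 12×12²]/(35) = 65.8000
s_p = 8.1117
SE = s_p×√(1/n₁ + 1/n₂) = 8.1117×√(1/24 + 1/13) = 2.7934
t = (x̄₁ - x̄₂)/SE = (40 - 35)/2.7934 = 1.7899
df = 35, t-critical = ±2.724
Decision: fail to reject H₀

Answer: t = 1.7899, fail to reject H₀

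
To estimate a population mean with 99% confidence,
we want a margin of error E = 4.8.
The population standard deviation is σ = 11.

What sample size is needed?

z_0.005 = 2.576
n = (z×σ/E)² = (2.576×11/4.8)²
n = 34.8493
Round up: n = 35

Answer: n = 35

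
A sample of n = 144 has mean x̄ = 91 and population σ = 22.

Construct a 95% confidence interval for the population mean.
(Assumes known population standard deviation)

Answer: (87.4067, 94.5933)

Derivation:
Confidence level: 95%, α = 0.05
z_0.025 = 1.960
SE = σ/√n = 22/√144 = 1.8333
Margin of error = 1.960 × 1.8333 = 3.5933
CI: x̄ ± margin = 91 ± 3.5933
CI: (87.4067, 94.5933)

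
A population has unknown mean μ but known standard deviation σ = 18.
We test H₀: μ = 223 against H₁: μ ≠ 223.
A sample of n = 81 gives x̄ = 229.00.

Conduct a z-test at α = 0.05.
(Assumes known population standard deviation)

Standard error: SE = σ/√n = 18/√81 = 2.0000
z-statistic: z = (x̄ - μ₀)/SE = (229.00 - 223)/2.0000 = 3.0000
Critical value: ±1.960
p-value = 0.0027
Decision: reject H₀

Answer: z = 3.0000, reject H₀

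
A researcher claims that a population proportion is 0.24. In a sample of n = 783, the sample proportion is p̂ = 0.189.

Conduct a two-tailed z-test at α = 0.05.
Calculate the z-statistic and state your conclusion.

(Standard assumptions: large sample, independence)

Answer: z = -3.3414, reject H₀

Derivation:
H₀: p = 0.24, H₁: p ≠ 0.24
Standard error: SE = √(p₀(1-p₀)/n) = √(0.24×0.76/783) = 0.015263
z-statistic: z = (p̂ - p₀)/SE = (0.189 - 0.24)/0.015263 = -3.3414
Critical value: z_0.025 = ±1.960
p-value = 0.0008
Decision: reject H₀ at α = 0.05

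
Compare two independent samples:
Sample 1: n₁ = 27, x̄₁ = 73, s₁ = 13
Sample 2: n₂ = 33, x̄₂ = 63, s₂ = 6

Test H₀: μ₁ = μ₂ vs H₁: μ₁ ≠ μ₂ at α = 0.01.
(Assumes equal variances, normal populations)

Answer: t = 3.9409, reject H₀

Derivation:
Pooled variance: s²_p = [26×13² + 32×6²]/(58) = 95.6207
s_p = 9.7786
SE = s_p×√(1/n₁ + 1/n₂) = 9.7786×√(1/27 + 1/33) = 2.5375
t = (x̄₁ - x̄₂)/SE = (73 - 63)/2.5375 = 3.9409
df = 58, t-critical = ±2.663
Decision: reject H₀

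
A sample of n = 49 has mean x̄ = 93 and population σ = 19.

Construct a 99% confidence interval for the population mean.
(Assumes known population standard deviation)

Confidence level: 99%, α = 0.01
z_0.005 = 2.576
SE = σ/√n = 19/√49 = 2.7143
Margin of error = 2.576 × 2.7143 = 6.9920
CI: x̄ ± margin = 93 ± 6.9920
CI: (86.0080, 99.9920)

Answer: (86.0080, 99.9920)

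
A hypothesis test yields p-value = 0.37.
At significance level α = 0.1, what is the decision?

Answer: fail to reject H₀

Derivation:
Compare p-value to α:
0.37 ≥ 0.1
Decision: fail to reject H₀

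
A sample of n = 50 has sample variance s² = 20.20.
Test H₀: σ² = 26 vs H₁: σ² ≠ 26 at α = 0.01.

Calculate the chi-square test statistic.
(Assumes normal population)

Answer: χ² = 38.0692, fail to reject H₀

Derivation:
df = n - 1 = 49
χ² = (n-1)s²/σ₀² = 49×20.20/26 = 38.0692
Critical values: χ²_{0.995,49} = 27.249, χ²_{0.005,49} = 78.231
Rejection region: χ² < 27.249 or χ² > 78.231
Decision: fail to reject H₀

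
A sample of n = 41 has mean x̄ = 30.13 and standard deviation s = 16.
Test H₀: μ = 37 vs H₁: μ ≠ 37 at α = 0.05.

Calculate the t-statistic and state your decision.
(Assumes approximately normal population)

df = n - 1 = 40
SE = s/√n = 16/√41 = 2.4988
t = (x̄ - μ₀)/SE = (30.13 - 37)/2.4988 = -2.7493
Critical value: t_{0.025,40} = ±2.021
p-value ≈ 0.0089
Decision: reject H₀

Answer: t = -2.7493, reject H₀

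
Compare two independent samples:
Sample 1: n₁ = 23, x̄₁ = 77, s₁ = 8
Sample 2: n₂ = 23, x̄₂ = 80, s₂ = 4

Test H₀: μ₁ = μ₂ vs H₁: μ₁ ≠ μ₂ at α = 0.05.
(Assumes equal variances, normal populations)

Pooled variance: s²_p = [22×8² + 22×4²]/(44) = 40.0000
s_p = 6.3246
SE = s_p×√(1/n₁ + 1/n₂) = 6.3246×√(1/23 + 1/23) = 1.8650
t = (x̄₁ - x̄₂)/SE = (77 - 80)/1.8650 = -1.6086
df = 44, t-critical = ±2.015
Decision: fail to reject H₀

Answer: t = -1.6086, fail to reject H₀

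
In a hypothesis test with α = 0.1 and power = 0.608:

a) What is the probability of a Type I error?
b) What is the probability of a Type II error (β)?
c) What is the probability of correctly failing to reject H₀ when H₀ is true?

Answer: a) 0.1, b) 0.392, c) 0.9

Derivation:
a) Type I error probability = α = 0.1
b) Power = P(reject H₀ | H₁ true) = 1 - β = 0.608, so Type II error probability = β = 1 - Power = 0.392
c) P(fail to reject H₀ | H₀ true) = 1 - α = 0.9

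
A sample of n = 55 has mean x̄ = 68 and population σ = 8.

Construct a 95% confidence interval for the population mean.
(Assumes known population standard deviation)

Answer: (65.8857, 70.1143)

Derivation:
Confidence level: 95%, α = 0.05
z_0.025 = 1.960
SE = σ/√n = 8/√55 = 1.0787
Margin of error = 1.960 × 1.0787 = 2.1143
CI: x̄ ± margin = 68 ± 2.1143
CI: (65.8857, 70.1143)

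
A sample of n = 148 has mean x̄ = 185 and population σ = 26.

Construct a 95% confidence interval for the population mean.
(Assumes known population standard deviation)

Confidence level: 95%, α = 0.05
z_0.025 = 1.960
SE = σ/√n = 26/√148 = 2.1372
Margin of error = 1.960 × 2.1372 = 4.1889
CI: x̄ ± margin = 185 ± 4.1889
CI: (180.8111, 189.1889)

Answer: (180.8111, 189.1889)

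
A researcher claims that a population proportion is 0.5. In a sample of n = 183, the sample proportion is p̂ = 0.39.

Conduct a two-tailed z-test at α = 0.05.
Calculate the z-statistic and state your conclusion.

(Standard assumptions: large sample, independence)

H₀: p = 0.5, H₁: p ≠ 0.5
Standard error: SE = √(p₀(1-p₀)/n) = √(0.5×0.5/183) = 0.036961
z-statistic: z = (p̂ - p₀)/SE = (0.39 - 0.5)/0.036961 = -2.9761
Critical value: z_0.025 = ±1.960
p-value = 0.0029
Decision: reject H₀ at α = 0.05

Answer: z = -2.9761, reject H₀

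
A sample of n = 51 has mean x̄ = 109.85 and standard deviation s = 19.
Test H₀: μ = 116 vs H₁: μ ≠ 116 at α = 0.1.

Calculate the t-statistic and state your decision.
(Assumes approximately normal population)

Answer: t = -2.3116, reject H₀

Derivation:
df = n - 1 = 50
SE = s/√n = 19/√51 = 2.6605
t = (x̄ - μ₀)/SE = (109.85 - 116)/2.6605 = -2.3116
Critical value: t_{0.05,50} = ±1.676
p-value ≈ 0.0250
Decision: reject H₀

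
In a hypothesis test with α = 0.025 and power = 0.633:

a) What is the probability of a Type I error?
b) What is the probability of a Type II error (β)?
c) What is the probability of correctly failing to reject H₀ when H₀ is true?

Answer: a) 0.025, b) 0.367, c) 0.975

Derivation:
a) Type I error probability = α = 0.025
b) Power = P(reject H₀ | H₁ true) = 1 - β = 0.633, so Type II error probability = β = 1 - Power = 0.367
c) P(fail to reject H₀ | H₀ true) = 1 - α = 0.975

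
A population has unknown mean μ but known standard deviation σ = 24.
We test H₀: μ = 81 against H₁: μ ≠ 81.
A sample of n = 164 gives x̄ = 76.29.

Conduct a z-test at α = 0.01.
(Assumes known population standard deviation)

Answer: z = -2.5132, fail to reject H₀

Derivation:
Standard error: SE = σ/√n = 24/√164 = 1.8741
z-statistic: z = (x̄ - μ₀)/SE = (76.29 - 81)/1.8741 = -2.5132
Critical value: ±2.576
p-value = 0.0120
Decision: fail to reject H₀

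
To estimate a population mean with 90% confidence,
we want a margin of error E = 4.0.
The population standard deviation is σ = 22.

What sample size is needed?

z_0.05 = 1.645
n = (z×σ/E)² = (1.645×22/4.0)²
n = 81.8573
Round up: n = 82

Answer: n = 82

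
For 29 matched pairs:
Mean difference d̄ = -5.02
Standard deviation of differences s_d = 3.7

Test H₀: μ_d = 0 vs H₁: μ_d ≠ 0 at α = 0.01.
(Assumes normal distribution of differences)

df = n - 1 = 28
SE = s_d/√n = 3.7/√29 = 0.6871
t = d̄/SE = -5.02/0.6871 = -7.3061
Critical value: t_{0.005,28} = ±2.763
p-value < 0.0001
Decision: reject H₀

Answer: t = -7.3061, reject H₀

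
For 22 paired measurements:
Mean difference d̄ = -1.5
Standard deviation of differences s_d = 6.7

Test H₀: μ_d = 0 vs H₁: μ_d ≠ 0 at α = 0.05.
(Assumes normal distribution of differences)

Answer: t = -1.0501, fail to reject H₀

Derivation:
df = n - 1 = 21
SE = s_d/√n = 6.7/√22 = 1.4284
t = d̄/SE = -1.5/1.4284 = -1.0501
Critical value: t_{0.025,21} = ±2.080
p-value ≈ 0.3056
Decision: fail to reject H₀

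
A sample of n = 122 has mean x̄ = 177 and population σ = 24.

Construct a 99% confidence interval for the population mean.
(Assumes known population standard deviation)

Confidence level: 99%, α = 0.01
z_0.005 = 2.576
SE = σ/√n = 24/√122 = 2.1729
Margin of error = 2.576 × 2.1729 = 5.5974
CI: x̄ ± margin = 177 ± 5.5974
CI: (171.4026, 182.5974)

Answer: (171.4026, 182.5974)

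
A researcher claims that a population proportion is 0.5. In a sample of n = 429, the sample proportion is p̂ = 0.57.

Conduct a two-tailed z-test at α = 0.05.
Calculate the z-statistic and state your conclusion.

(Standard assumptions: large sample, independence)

Answer: z = 2.8998, reject H₀

Derivation:
H₀: p = 0.5, H₁: p ≠ 0.5
Standard error: SE = √(p₀(1-p₀)/n) = √(0.5×0.5/429) = 0.024140
z-statistic: z = (p̂ - p₀)/SE = (0.57 - 0.5)/0.024140 = 2.8998
Critical value: z_0.025 = ±1.960
p-value = 0.0037
Decision: reject H₀ at α = 0.05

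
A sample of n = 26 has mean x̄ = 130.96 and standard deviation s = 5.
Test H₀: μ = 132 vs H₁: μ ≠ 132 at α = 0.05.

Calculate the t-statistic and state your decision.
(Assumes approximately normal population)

Answer: t = -1.0606, fail to reject H₀

Derivation:
df = n - 1 = 25
SE = s/√n = 5/√26 = 0.9806
t = (x̄ - μ₀)/SE = (130.96 - 132)/0.9806 = -1.0606
Critical value: t_{0.025,25} = ±2.060
p-value ≈ 0.2990
Decision: fail to reject H₀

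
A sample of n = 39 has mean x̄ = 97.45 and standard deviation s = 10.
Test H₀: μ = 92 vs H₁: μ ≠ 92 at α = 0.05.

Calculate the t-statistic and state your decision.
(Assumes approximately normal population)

Answer: t = 3.4035, reject H₀

Derivation:
df = n - 1 = 38
SE = s/√n = 10/√39 = 1.6013
t = (x̄ - μ₀)/SE = (97.45 - 92)/1.6013 = 3.4035
Critical value: t_{0.025,38} = ±2.024
p-value ≈ 0.0016
Decision: reject H₀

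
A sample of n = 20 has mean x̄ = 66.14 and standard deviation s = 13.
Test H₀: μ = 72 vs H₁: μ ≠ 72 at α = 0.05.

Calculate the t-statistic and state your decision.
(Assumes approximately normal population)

Answer: t = -2.0159, fail to reject H₀

Derivation:
df = n - 1 = 19
SE = s/√n = 13/√20 = 2.9069
t = (x̄ - μ₀)/SE = (66.14 - 72)/2.9069 = -2.0159
Critical value: t_{0.025,19} = ±2.093
p-value ≈ 0.0582
Decision: fail to reject H₀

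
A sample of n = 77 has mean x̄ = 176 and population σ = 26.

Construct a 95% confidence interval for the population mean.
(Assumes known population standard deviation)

Answer: (170.1925, 181.8075)

Derivation:
Confidence level: 95%, α = 0.05
z_0.025 = 1.960
SE = σ/√n = 26/√77 = 2.9630
Margin of error = 1.960 × 2.9630 = 5.8075
CI: x̄ ± margin = 176 ± 5.8075
CI: (170.1925, 181.8075)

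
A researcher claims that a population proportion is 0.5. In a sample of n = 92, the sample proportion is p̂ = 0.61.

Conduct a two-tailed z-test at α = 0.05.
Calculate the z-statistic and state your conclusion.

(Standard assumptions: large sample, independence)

H₀: p = 0.5, H₁: p ≠ 0.5
Standard error: SE = √(p₀(1-p₀)/n) = √(0.5×0.5/92) = 0.052129
z-statistic: z = (p̂ - p₀)/SE = (0.61 - 0.5)/0.052129 = 2.1101
Critical value: z_0.025 = ±1.960
p-value = 0.0348
Decision: reject H₀ at α = 0.05

Answer: z = 2.1101, reject H₀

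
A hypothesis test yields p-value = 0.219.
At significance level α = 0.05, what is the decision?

Compare p-value to α:
0.219 ≥ 0.05
Decision: fail to reject H₀

Answer: fail to reject H₀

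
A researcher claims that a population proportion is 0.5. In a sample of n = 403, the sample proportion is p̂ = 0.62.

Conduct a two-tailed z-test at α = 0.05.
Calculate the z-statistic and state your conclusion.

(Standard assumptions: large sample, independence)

H₀: p = 0.5, H₁: p ≠ 0.5
Standard error: SE = √(p₀(1-p₀)/n) = √(0.5×0.5/403) = 0.024907
z-statistic: z = (p̂ - p₀)/SE = (0.62 - 0.5)/0.024907 = 4.8179
Critical value: z_0.025 = ±1.960
p-value < 0.0001
Decision: reject H₀ at α = 0.05

Answer: z = 4.8179, reject H₀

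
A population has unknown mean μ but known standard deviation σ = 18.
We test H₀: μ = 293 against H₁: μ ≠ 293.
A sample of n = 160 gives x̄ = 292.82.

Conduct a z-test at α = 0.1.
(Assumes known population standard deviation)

Answer: z = -0.1265, fail to reject H₀

Derivation:
Standard error: SE = σ/√n = 18/√160 = 1.4230
z-statistic: z = (x̄ - μ₀)/SE = (292.82 - 293)/1.4230 = -0.1265
Critical value: ±1.645
p-value = 0.8993
Decision: fail to reject H₀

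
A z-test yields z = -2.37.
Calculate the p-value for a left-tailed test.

For z = -2.37:
p = P(Z < -2.37) = Φ(-2.37) = 0.0089

Answer: p-value ≈ 0.0089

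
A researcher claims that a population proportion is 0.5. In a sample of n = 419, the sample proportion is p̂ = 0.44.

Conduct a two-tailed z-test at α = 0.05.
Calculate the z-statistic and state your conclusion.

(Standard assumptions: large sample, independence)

H₀: p = 0.5, H₁: p ≠ 0.5
Standard error: SE = √(p₀(1-p₀)/n) = √(0.5×0.5/419) = 0.024427
z-statistic: z = (p̂ - p₀)/SE = (0.44 - 0.5)/0.024427 = -2.4563
Critical value: z_0.025 = ±1.960
p-value = 0.0140
Decision: reject H₀ at α = 0.05

Answer: z = -2.4563, reject H₀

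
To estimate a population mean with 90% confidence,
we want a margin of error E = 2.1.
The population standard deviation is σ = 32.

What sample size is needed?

Answer: n = 629

Derivation:
z_0.05 = 1.645
n = (z×σ/E)² = (1.645×32/2.1)²
n = 628.3378
Round up: n = 629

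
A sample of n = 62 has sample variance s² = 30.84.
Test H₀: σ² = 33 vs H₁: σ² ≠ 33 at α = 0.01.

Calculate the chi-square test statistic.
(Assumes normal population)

Answer: χ² = 57.0073, fail to reject H₀

Derivation:
df = n - 1 = 61
χ² = (n-1)s²/σ₀² = 61×30.84/33 = 57.0073
Critical values: χ²_{0.995,61} = 36.301, χ²_{0.005,61} = 93.186
Rejection region: χ² < 36.301 or χ² > 93.186
Decision: fail to reject H₀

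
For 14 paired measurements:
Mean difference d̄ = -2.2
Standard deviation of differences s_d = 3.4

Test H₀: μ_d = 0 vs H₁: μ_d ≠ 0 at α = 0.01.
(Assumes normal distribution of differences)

Answer: t = -2.4210, fail to reject H₀

Derivation:
df = n - 1 = 13
SE = s_d/√n = 3.4/√14 = 0.9087
t = d̄/SE = -2.2/0.9087 = -2.4210
Critical value: t_{0.005,13} = ±3.012
p-value ≈ 0.0308
Decision: fail to reject H₀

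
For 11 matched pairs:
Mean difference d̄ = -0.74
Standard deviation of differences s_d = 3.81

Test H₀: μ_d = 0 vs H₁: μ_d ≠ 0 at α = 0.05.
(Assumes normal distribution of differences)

df = n - 1 = 10
SE = s_d/√n = 3.81/√11 = 1.1488
t = d̄/SE = -0.74/1.1488 = -0.6442
Critical value: t_{0.025,10} = ±2.228
p-value ≈ 0.5339
Decision: fail to reject H₀

Answer: t = -0.6442, fail to reject H₀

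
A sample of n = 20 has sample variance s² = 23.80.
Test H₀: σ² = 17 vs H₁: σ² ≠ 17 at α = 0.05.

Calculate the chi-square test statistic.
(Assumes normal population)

df = n - 1 = 19
χ² = (n-1)s²/σ₀² = 19×23.80/17 = 26.6000
Critical values: χ²_{0.975,19} = 8.907, χ²_{0.025,19} = 32.852
Rejection region: χ² < 8.907 or χ² > 32.852
Decision: fail to reject H₀

Answer: χ² = 26.6000, fail to reject H₀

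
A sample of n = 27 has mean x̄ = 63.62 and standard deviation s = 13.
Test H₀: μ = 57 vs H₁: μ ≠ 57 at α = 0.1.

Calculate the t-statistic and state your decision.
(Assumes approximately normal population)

df = n - 1 = 26
SE = s/√n = 13/√27 = 2.5019
t = (x̄ - μ₀)/SE = (63.62 - 57)/2.5019 = 2.6460
Critical value: t_{0.05,26} = ±1.706
p-value ≈ 0.0136
Decision: reject H₀

Answer: t = 2.6460, reject H₀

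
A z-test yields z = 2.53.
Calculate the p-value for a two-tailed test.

For z = 2.53:
p = 2×P(Z > |2.53|) = 2×(1 - Φ(2.53)) = 0.0114

Answer: p-value ≈ 0.0114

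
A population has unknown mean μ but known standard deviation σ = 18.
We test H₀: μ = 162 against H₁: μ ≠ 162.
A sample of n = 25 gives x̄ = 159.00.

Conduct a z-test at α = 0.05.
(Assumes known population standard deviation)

Answer: z = -0.8333, fail to reject H₀

Derivation:
Standard error: SE = σ/√n = 18/√25 = 3.6000
z-statistic: z = (x̄ - μ₀)/SE = (159.00 - 162)/3.6000 = -0.8333
Critical value: ±1.960
p-value = 0.4047
Decision: fail to reject H₀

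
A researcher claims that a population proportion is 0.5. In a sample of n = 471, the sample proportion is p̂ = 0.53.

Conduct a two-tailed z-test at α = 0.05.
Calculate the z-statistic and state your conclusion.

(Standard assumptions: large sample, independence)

Answer: z = 1.3021, fail to reject H₀

Derivation:
H₀: p = 0.5, H₁: p ≠ 0.5
Standard error: SE = √(p₀(1-p₀)/n) = √(0.5×0.5/471) = 0.023039
z-statistic: z = (p̂ - p₀)/SE = (0.53 - 0.5)/0.023039 = 1.3021
Critical value: z_0.025 = ±1.960
p-value = 0.1929
Decision: fail to reject H₀ at α = 0.05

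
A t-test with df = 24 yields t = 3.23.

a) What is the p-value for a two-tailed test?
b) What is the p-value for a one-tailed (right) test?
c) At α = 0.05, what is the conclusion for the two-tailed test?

Answer: a) 0.0036, b) 0.0018, c) reject H₀

Derivation:
Using t-distribution with df = 24:
a) Two-tailed: p = 2×P(T > 3.23) = 0.0036
b) One-tailed: p = P(T > 3.23) = 0.0018
c) 0.0036 < 0.05, reject H₀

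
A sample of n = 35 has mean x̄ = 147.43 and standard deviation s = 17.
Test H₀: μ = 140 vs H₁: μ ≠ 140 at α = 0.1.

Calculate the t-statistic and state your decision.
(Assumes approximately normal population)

Answer: t = 2.5857, reject H₀

Derivation:
df = n - 1 = 34
SE = s/√n = 17/√35 = 2.8735
t = (x̄ - μ₀)/SE = (147.43 - 140)/2.8735 = 2.5857
Critical value: t_{0.05,34} = ±1.691
p-value ≈ 0.0142
Decision: reject H₀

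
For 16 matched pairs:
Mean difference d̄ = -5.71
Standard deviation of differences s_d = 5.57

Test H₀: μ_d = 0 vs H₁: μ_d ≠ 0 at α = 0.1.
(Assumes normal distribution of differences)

Answer: t = -4.1005, reject H₀

Derivation:
df = n - 1 = 15
SE = s_d/√n = 5.57/√16 = 1.3925
t = d̄/SE = -5.71/1.3925 = -4.1005
Critical value: t_{0.05,15} = ±1.753
p-value ≈ 0.0009
Decision: reject H₀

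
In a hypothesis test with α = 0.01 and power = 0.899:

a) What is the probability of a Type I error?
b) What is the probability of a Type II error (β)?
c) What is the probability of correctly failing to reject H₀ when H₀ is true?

a) Type I error probability = α = 0.01
b) Power = P(reject H₀ | H₁ true) = 1 - β = 0.899, so Type II error probability = β = 1 - Power = 0.101
c) P(fail to reject H₀ | H₀ true) = 1 - α = 0.99

Answer: a) 0.01, b) 0.101, c) 0.99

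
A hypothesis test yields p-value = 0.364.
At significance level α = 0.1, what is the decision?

Compare p-value to α:
0.364 ≥ 0.1
Decision: fail to reject H₀

Answer: fail to reject H₀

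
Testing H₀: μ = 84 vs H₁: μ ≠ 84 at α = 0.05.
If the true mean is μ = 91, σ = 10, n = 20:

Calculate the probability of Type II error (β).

Answer: β ≈ 0.1209

Derivation:
SE = σ/√n = 10/√20 = 2.2361
Critical values: μ₀ ± z_0.025×SE = 84 ± 1.960×2.2361
Acceptance region: (79.6172, 88.3828)
Under H₁ (μ = 91): z_high = (88.3828 - 91)/2.2361 = -1.1704, z_low = (79.6172 - 91)/2.2361 = -5.0905
β = P(not reject | H₁) = Φ(-1.1704) - Φ(-5.0905) ≈ 0.1209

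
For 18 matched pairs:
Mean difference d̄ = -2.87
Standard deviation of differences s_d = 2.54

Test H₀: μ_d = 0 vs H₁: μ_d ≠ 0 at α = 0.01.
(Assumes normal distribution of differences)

Answer: t = -4.7937, reject H₀

Derivation:
df = n - 1 = 17
SE = s_d/√n = 2.54/√18 = 0.5987
t = d̄/SE = -2.87/0.5987 = -4.7937
Critical value: t_{0.005,17} = ±2.898
p-value ≈ 0.0002
Decision: reject H₀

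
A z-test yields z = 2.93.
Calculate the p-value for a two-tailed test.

For z = 2.93:
p = 2×P(Z > |2.93|) = 2×(1 - Φ(2.93)) = 0.0034

Answer: p-value ≈ 0.0034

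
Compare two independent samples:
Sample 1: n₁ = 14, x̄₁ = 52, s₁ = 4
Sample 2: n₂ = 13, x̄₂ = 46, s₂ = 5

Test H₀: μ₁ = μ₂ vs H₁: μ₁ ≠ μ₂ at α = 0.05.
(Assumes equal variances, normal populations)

Answer: t = 3.4558, reject H₀

Derivation:
Pooled variance: s²_p = [13×4² + 12×5²]/(25) = 20.3200
s_p = 4.5078
SE = s_p×√(1/n₁ + 1/n₂) = 4.5078×√(1/14 + 1/13) = 1.7362
t = (x̄₁ - x̄₂)/SE = (52 - 46)/1.7362 = 3.4558
df = 25, t-critical = ±2.060
Decision: reject H₀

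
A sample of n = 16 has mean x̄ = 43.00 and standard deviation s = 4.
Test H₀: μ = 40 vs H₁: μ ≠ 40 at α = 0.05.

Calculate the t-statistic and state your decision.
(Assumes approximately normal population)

Answer: t = 3.0000, reject H₀

Derivation:
df = n - 1 = 15
SE = s/√n = 4/√16 = 1.0000
t = (x̄ - μ₀)/SE = (43.00 - 40)/1.0000 = 3.0000
Critical value: t_{0.025,15} = ±2.131
p-value ≈ 0.0090
Decision: reject H₀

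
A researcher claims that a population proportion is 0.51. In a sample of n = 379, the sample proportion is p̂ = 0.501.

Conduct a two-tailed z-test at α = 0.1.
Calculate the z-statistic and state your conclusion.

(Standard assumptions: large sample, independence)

Answer: z = -0.3505, fail to reject H₀

Derivation:
H₀: p = 0.51, H₁: p ≠ 0.51
Standard error: SE = √(p₀(1-p₀)/n) = √(0.51×0.49/379) = 0.025678
z-statistic: z = (p̂ - p₀)/SE = (0.501 - 0.51)/0.025678 = -0.3505
Critical value: z_0.05 = ±1.645
p-value = 0.7260
Decision: fail to reject H₀ at α = 0.1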